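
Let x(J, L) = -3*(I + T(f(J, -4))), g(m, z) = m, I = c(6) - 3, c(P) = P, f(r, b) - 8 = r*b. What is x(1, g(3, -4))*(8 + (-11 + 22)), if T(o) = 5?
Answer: -456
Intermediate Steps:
f(r, b) = 8 + b*r (f(r, b) = 8 + r*b = 8 + b*r)
I = 3 (I = 6 - 3 = 3)
x(J, L) = -24 (x(J, L) = -3*(3 + 5) = -3*8 = -24)
x(1, g(3, -4))*(8 + (-11 + 22)) = -24*(8 + (-11 + 22)) = -24*(8 + 11) = -24*19 = -456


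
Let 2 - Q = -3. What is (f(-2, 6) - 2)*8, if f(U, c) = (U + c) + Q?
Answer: 56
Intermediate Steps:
Q = 5 (Q = 2 - 1*(-3) = 2 + 3 = 5)
f(U, c) = 5 + U + c (f(U, c) = (U + c) + 5 = 5 + U + c)
(f(-2, 6) - 2)*8 = ((5 - 2 + 6) - 2)*8 = (9 - 2)*8 = 7*8 = 56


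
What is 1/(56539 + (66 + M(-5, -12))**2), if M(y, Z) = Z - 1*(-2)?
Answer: 1/59675 ≈ 1.6757e-5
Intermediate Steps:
M(y, Z) = 2 + Z (M(y, Z) = Z + 2 = 2 + Z)
1/(56539 + (66 + M(-5, -12))**2) = 1/(56539 + (66 + (2 - 12))**2) = 1/(56539 + (66 - 10)**2) = 1/(56539 + 56**2) = 1/(56539 + 3136) = 1/59675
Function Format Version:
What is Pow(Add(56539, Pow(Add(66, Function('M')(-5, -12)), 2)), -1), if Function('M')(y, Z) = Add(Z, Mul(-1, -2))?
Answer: Rational(1, 59675) ≈ 1.6757e-5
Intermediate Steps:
Function('M')(y, Z) = Add(2, Z) (Function('M')(y, Z) = Add(Z, 2) = Add(2, Z))
Pow(Add(56539, Pow(Add(66, Function('M')(-5, -12)), 2)), -1) = Pow(Add(56539, Pow(Add(66, Add(2, -12)), 2)), -1) = Pow(Add(56539, Pow(Add(66, -10), 2)), -1) = Pow(Add(56539, Pow(56, 2)), -1) = Pow(Add(56539, 3136), -1) = Pow(59675, -1) = Rational(1, 59675)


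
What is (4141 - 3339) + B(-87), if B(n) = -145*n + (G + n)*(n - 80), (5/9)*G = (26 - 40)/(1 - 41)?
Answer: 2784079/100 ≈ 27841.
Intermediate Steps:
G = 63/100 (G = 9*((26 - 40)/(1 - 41))/5 = 9*(-14/(-40))/5 = 9*(-14*(-1/40))/5 = (9/5)*(7/20) = 63/100 ≈ 0.63000)
B(n) = -145*n + (-80 + n)*(63/100 + n) (B(n) = -145*n + (63/100 + n)*(n - 80) = -145*n + (63/100 + n)*(-80 + n) = -145*n + (-80 + n)*(63/100 + n))
(4141 - 3339) + B(-87) = (4141 - 3339) + (-252/5 + (-87)² - 22437/100*(-87)) = 802 + (-252/5 + 7569 + 1952019/100) = 802 + 2703879/100 = 2784079/100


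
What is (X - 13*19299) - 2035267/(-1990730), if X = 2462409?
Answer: 4402545226327/1990730 ≈ 2.2115e+6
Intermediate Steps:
(X - 13*19299) - 2035267/(-1990730) = (2462409 - 13*19299) - 2035267/(-1990730) = (2462409 - 250887) - 2035267*(-1/1990730) = 2211522 + 2035267/1990730 = 4402545226327/1990730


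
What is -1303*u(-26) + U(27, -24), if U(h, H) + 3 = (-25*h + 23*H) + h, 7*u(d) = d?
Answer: 25457/7 ≈ 3636.7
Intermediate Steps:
u(d) = d/7
U(h, H) = -3 - 24*h + 23*H (U(h, H) = -3 + ((-25*h + 23*H) + h) = -3 + (-24*h + 23*H) = -3 - 24*h + 23*H)
-1303*u(-26) + U(27, -24) = -1303*(-26)/7 + (-3 - 24*27 + 23*(-24)) = -1303*(-26/7) + (-3 - 648 - 552) = 33878/7 - 1203 = 25457/7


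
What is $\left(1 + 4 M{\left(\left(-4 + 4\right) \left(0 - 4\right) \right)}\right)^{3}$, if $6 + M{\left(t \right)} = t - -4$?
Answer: $-343$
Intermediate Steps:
$M{\left(t \right)} = -2 + t$ ($M{\left(t \right)} = -6 + \left(t - -4\right) = -6 + \left(t + 4\right) = -6 + \left(4 + t\right) = -2 + t$)
$\left(1 + 4 M{\left(\left(-4 + 4\right) \left(0 - 4\right) \right)}\right)^{3} = \left(1 + 4 \left(-2 + \left(-4 + 4\right) \left(0 - 4\right)\right)\right)^{3} = \left(1 + 4 \left(-2 + 0 \left(-4\right)\right)\right)^{3} = \left(1 + 4 \left(-2 + 0\right)\right)^{3} = \left(1 + 4 \left(-2\right)\right)^{3} = \left(1 - 8\right)^{3} = \left(-7\right)^{3} = -343$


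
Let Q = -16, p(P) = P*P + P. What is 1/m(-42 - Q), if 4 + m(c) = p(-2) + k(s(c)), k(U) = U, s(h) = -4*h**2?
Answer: -1/2706 ≈ -0.00036955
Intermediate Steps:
p(P) = P + P**2 (p(P) = P**2 + P = P + P**2)
m(c) = -2 - 4*c**2 (m(c) = -4 + (-2*(1 - 2) - 4*c**2) = -4 + (-2*(-1) - 4*c**2) = -4 + (2 - 4*c**2) = -2 - 4*c**2)
1/m(-42 - Q) = 1/(-2 - 4*(-42 - 1*(-16))**2) = 1/(-2 - 4*(-42 + 16)**2) = 1/(-2 - 4*(-26)**2) = 1/(-2 - 4*676) = 1/(-2 - 2704) = 1/(-2706) = -1/2706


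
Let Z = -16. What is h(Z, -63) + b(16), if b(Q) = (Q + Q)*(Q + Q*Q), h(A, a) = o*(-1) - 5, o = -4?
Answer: 8703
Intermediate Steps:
h(A, a) = -1 (h(A, a) = -4*(-1) - 5 = 4 - 5 = -1)
b(Q) = 2*Q*(Q + Q²) (b(Q) = (2*Q)*(Q + Q²) = 2*Q*(Q + Q²))
h(Z, -63) + b(16) = -1 + 2*16²*(1 + 16) = -1 + 2*256*17 = -1 + 8704 = 8703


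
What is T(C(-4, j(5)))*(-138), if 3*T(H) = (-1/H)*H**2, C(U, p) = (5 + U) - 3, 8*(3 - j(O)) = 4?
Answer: -92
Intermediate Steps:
j(O) = 5/2 (j(O) = 3 - 1/8*4 = 3 - 1/2 = 5/2)
C(U, p) = 2 + U
T(H) = -H/3 (T(H) = ((-1/H)*H**2)/3 = (-H)/3 = -H/3)
T(C(-4, j(5)))*(-138) = -(2 - 4)/3*(-138) = -1/3*(-2)*(-138) = (2/3)*(-138) = -92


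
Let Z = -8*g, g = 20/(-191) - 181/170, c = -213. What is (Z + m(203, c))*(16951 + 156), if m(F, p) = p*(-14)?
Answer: 830795535978/16235 ≈ 5.1173e+7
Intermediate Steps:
m(F, p) = -14*p
g = -37971/32470 (g = 20*(-1/191) - 181*1/170 = -20/191 - 181/170 = -37971/32470 ≈ -1.1694)
Z = 151884/16235 (Z = -8*(-37971/32470) = 151884/16235 ≈ 9.3553)
(Z + m(203, c))*(16951 + 156) = (151884/16235 - 14*(-213))*(16951 + 156) = (151884/16235 + 2982)*17107 = (48564654/16235)*17107 = 830795535978/16235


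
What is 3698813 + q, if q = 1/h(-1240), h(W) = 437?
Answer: 1616381282/437 ≈ 3.6988e+6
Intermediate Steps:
q = 1/437 ≈ 0.0022883
3698813 + q = 3698813 + 1/437 = 1616381282/437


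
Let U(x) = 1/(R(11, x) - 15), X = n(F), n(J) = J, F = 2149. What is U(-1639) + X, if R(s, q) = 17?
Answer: 4299/2 ≈ 2149.5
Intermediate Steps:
X = 2149
U(x) = ½ (U(x) = 1/(17 - 15) = 1/2 = ½)
U(-1639) + X = ½ + 2149 = 4299/2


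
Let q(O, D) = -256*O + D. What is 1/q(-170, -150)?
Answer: 1/43370 ≈ 2.3057e-5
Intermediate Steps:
q(O, D) = D - 256*O
1/q(-170, -150) = 1/(-150 - 256*(-170)) = 1/(-150 + 43520) = 1/43370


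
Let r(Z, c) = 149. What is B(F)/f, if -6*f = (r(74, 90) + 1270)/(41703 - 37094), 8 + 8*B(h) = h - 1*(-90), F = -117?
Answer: 14665/172 ≈ 85.262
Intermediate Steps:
B(h) = 41/4 + h/8 (B(h) = -1 + (h - 1*(-90))/8 = -1 + (h + 90)/8 = -1 + (90 + h)/8 = -1 + (45/4 + h/8) = 41/4 + h/8)
f = -43/838 (f = -(149 + 1270)/(6*(41703 - 37094)) = -473/(2*4609) = -⅙*129/419 = -43/838 ≈ -0.051313)
B(F)/f = (41/4 + (⅛)*(-117))/(-43/838) = (41/4 - 117/8)*(-838/43) = -35/8*(-838/43) = 14665/172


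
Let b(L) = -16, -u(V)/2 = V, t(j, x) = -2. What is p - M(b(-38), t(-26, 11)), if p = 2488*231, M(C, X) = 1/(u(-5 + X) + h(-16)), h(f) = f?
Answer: 1149457/2 ≈ 5.7473e+5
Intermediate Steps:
u(V) = -2*V
M(C, X) = 1/(-6 - 2*X) (M(C, X) = 1/(-2*(-5 + X) - 16) = 1/((10 - 2*X) - 16) = 1/(-6 - 2*X))
p = 574728
p - M(b(-38), t(-26, 11)) = 574728 - (-1)/(6 + 2*(-2)) = 574728 - (-1)/(6 - 4) = 574728 - (-1)/2 = 574728 - 1*(-½) = 574728 + ½ = 1149457/2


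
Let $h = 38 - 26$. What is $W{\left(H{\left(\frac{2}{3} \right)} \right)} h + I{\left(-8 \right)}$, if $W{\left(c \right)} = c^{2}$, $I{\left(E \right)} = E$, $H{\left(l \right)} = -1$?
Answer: $4$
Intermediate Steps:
$h = 12$
$W{\left(H{\left(\frac{2}{3} \right)} \right)} h + I{\left(-8 \right)} = \left(-1\right)^{2} \cdot 12 - 8 = 1 \cdot 12 - 8 = 12 - 8 = 4$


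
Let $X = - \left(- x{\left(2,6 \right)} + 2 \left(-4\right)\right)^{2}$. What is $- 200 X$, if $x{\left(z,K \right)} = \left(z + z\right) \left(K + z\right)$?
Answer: $320000$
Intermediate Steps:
$x{\left(z,K \right)} = 2 z \left(K + z\right)$
$X = -1600$ ($X = - \left(- 2 \cdot 2 \left(6 + 2\right) + 2 \left(-4\right)\right)^{2} = - \left(- 2 \cdot 2 \cdot 8 - 8\right)^{2} = - \left(\left(-1\right) 32 - 8\right)^{2} = - \left(-32 - 8\right)^{2} = - \left(-40\right)^{2} = \left(-1\right) 1600 = -1600$)
$- 200 X = \left(-200\right) \left(-1600\right) = 320000$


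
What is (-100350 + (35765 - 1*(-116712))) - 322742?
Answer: -270615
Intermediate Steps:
(-100350 + (35765 - 1*(-116712))) - 322742 = (-100350 + (35765 + 116712)) - 322742 = (-100350 + 152477) - 322742 = 52127 - 322742 = -270615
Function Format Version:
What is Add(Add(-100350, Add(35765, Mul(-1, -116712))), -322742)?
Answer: -270615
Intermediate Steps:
Add(Add(-100350, Add(35765, Mul(-1, -116712))), -322742) = Add(Add(-100350, Add(35765, 116712)), -322742) = Add(Add(-100350, 152477), -322742) = Add(52127, -322742) = -270615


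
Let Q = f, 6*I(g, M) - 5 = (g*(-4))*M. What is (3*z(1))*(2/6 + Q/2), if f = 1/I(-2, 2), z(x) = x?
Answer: 10/7 ≈ 1.4286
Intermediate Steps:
I(g, M) = 5/6 - 2*M*g/3 (I(g, M) = 5/6 + ((g*(-4))*M)/6 = 5/6 + ((-4*g)*M)/6 = 5/6 + (-4*M*g)/6 = 5/6 - 2*M*g/3)
f = 2/7 (f = 1/(5/6 - 2/3*2*(-2)) = 1/(5/6 + 8/3) = 1/(7/2) = 2/7 ≈ 0.28571)
Q = 2/7 ≈ 0.28571
(3*z(1))*(2/6 + Q/2) = (3*1)*(2/6 + (2/7)/2) = 3*(2*(1/6) + (2/7)*(1/2)) = 3*(1/3 + 1/7) = 3*(10/21) = 10/7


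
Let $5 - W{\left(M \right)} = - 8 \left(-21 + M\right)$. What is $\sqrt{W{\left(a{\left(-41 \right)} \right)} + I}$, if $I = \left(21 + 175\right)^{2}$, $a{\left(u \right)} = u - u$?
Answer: $\sqrt{38253} \approx 195.58$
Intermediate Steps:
$a{\left(u \right)} = 0$
$W{\left(M \right)} = -163 + 8 M$ ($W{\left(M \right)} = 5 - - 8 \left(-21 + M\right) = 5 - \left(168 - 8 M\right) = 5 + \left(-168 + 8 M\right) = -163 + 8 M$)
$I = 38416$ ($I = 196^{2} = 38416$)
$\sqrt{W{\left(a{\left(-41 \right)} \right)} + I} = \sqrt{\left(-163 + 8 \cdot 0\right) + 38416} = \sqrt{\left(-163 + 0\right) + 38416} = \sqrt{-163 + 38416} = \sqrt{38253}$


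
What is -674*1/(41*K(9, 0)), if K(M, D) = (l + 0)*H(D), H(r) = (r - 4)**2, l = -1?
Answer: 337/328 ≈ 1.0274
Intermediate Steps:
H(r) = (-4 + r)**2
K(M, D) = -(-4 + D)**2 (K(M, D) = (-1 + 0)*(-4 + D)**2 = -(-4 + D)**2)
-674*1/(41*K(9, 0)) = -674*(-1/(41*(-4 + 0)**2)) = -674/(-1*(-4)**2*41) = -674/(-1*16*41) = -674/((-16*41)) = -674/(-656) = -674*(-1/656) = 337/328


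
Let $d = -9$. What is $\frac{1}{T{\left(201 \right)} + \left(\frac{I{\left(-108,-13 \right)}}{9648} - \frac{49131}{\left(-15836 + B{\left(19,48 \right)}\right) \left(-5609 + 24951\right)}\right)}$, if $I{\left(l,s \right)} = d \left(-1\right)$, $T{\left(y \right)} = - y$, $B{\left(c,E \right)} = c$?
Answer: $- \frac{163979773904}{32959755254281} \approx -0.0049752$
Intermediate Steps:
$I{\left(l,s \right)} = 9$ ($I{\left(l,s \right)} = \left(-9\right) \left(-1\right) = 9$)
$\frac{1}{T{\left(201 \right)} + \left(\frac{I{\left(-108,-13 \right)}}{9648} - \frac{49131}{\left(-15836 + B{\left(19,48 \right)}\right) \left(-5609 + 24951\right)}\right)} = \frac{1}{\left(-1\right) 201 + \left(\frac{9}{9648} - \frac{49131}{\left(-15836 + 19\right) \left(-5609 + 24951\right)}\right)} = \frac{1}{-201 + \left(9 \cdot \frac{1}{9648} - \frac{49131}{\left(-15817\right) 19342}\right)} = \frac{1}{-201 + \left(\frac{1}{1072} - \frac{49131}{-305932414}\right)} = \frac{1}{-201 + \left(\frac{1}{1072} - - \frac{49131}{305932414}\right)} = \frac{1}{-201 + \left(\frac{1}{1072} + \frac{49131}{305932414}\right)} = \frac{1}{-201 + \frac{179300423}{163979773904}} = \frac{1}{- \frac{32959755254281}{163979773904}} = - \frac{163979773904}{32959755254281}$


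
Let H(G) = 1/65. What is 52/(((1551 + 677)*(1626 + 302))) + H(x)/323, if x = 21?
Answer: 1346831/22546446520 ≈ 5.9736e-5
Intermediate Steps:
H(G) = 1/65
52/(((1551 + 677)*(1626 + 302))) + H(x)/323 = 52/(((1551 + 677)*(1626 + 302))) + (1/65)/323 = 52/((2228*1928)) + (1/65)*(1/323) = 52/4295584 + 1/20995 = 52*(1/4295584) + 1/20995 = 13/1073896 + 1/20995 = 1346831/22546446520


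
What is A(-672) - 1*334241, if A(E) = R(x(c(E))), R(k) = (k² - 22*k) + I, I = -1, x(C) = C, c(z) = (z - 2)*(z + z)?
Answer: 820554829662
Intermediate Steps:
c(z) = 2*z*(-2 + z) (c(z) = (-2 + z)*(2*z) = 2*z*(-2 + z))
R(k) = -1 + k² - 22*k (R(k) = (k² - 22*k) - 1 = -1 + k² - 22*k)
A(E) = -1 - 44*E*(-2 + E) + 4*E²*(-2 + E)² (A(E) = -1 + (2*E*(-2 + E))² - 44*E*(-2 + E) = -1 + 4*E²*(-2 + E)² - 44*E*(-2 + E) = -1 - 44*E*(-2 + E) + 4*E²*(-2 + E)²)
A(-672) - 1*334241 = (-1 - 44*(-672)*(-2 - 672) + 4*(-672)²*(-2 - 672)²) - 1*334241 = (-1 - 44*(-672)*(-674) + 4*451584*(-674)²) - 334241 = (-1 - 19928832 + 4*451584*454276) - 334241 = (-1 - 19928832 + 820575092736) - 334241 = 820555163903 - 334241 = 820554829662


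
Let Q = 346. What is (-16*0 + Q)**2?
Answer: 119716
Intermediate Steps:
(-16*0 + Q)**2 = (-16*0 + 346)**2 = (0 + 346)**2 = 346**2 = 119716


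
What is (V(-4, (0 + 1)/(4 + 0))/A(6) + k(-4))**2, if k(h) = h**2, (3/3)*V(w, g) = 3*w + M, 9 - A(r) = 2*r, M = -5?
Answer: 4225/9 ≈ 469.44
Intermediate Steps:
A(r) = 9 - 2*r
V(w, g) = -5 + 3*w (V(w, g) = 3*w - 5 = -5 + 3*w)
(V(-4, (0 + 1)/(4 + 0))/A(6) + k(-4))**2 = ((-5 + 3*(-4))/(9 - 2*6) + (-4)**2)**2 = ((-5 - 12)/(9 - 12) + 16)**2 = (-17/(-3) + 16)**2 = (-17*(-1/3) + 16)**2 = (17/3 + 16)**2 = (65/3)**2 = 4225/9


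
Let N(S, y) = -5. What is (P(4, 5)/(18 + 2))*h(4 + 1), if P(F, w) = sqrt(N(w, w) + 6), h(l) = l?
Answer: 1/4 ≈ 0.25000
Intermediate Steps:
P(F, w) = 1 (P(F, w) = sqrt(-5 + 6) = sqrt(1) = 1)
(P(4, 5)/(18 + 2))*h(4 + 1) = (1/(18 + 2))*(4 + 1) = (1/20)*5 = 1/4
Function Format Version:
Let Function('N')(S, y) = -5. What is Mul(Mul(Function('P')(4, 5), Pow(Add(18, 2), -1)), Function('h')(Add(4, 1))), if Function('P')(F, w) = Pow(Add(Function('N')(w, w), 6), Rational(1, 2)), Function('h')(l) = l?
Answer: Rational(1, 4) ≈ 0.25000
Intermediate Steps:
Function('P')(F, w) = 1 (Function('P')(F, w) = Pow(Add(-5, 6), Rational(1, 2)) = Pow(1, Rational(1, 2)) = 1)
Mul(Mul(Function('P')(4, 5), Pow(Add(18, 2), -1)), Function('h')(Add(4, 1))) = Mul(Mul(1, Pow(Add(18, 2), -1)), Add(4, 1)) = Mul(Mul(1, Pow(20, -1)), 5) = Mul(Mul(1, Rational(1, 20)), 5) = Mul(Rational(1, 20), 5) = Rational(1, 4)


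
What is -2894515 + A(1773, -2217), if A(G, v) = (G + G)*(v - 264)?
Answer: -11692141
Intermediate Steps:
A(G, v) = 2*G*(-264 + v) (A(G, v) = (2*G)*(-264 + v) = 2*G*(-264 + v))
-2894515 + A(1773, -2217) = -2894515 + 2*1773*(-264 - 2217) = -2894515 + 2*1773*(-2481) = -2894515 - 8797626 = -11692141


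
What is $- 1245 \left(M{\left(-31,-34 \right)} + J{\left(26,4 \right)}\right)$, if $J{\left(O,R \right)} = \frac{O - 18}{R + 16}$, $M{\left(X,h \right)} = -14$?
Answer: $16932$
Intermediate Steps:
$J{\left(O,R \right)} = \frac{-18 + O}{16 + R}$
$- 1245 \left(M{\left(-31,-34 \right)} + J{\left(26,4 \right)}\right) = - 1245 \left(-14 + \frac{-18 + 26}{16 + 4}\right) = - 1245 \left(-14 + \frac{1}{20} \cdot 8\right) = - 1245 \left(-14 + \frac{2}{5}\right) = \left(-1245\right) \left(- \frac{68}{5}\right) = 16932$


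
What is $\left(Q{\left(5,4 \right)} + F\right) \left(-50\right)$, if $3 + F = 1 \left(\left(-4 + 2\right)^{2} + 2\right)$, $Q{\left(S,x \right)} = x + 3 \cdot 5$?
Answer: $-1100$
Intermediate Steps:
$Q{\left(S,x \right)} = 15 + x$ ($Q{\left(S,x \right)} = x + 15 = 15 + x$)
$F = 3$ ($F = -3 + 1 \left(\left(-4 + 2\right)^{2} + 2\right) = -3 + 1 \left(\left(-2\right)^{2} + 2\right) = -3 + 1 \left(4 + 2\right) = -3 + 1 \cdot 6 = -3 + 6 = 3$)
$\left(Q{\left(5,4 \right)} + F\right) \left(-50\right) = \left(\left(15 + 4\right) + 3\right) \left(-50\right) = \left(19 + 3\right) \left(-50\right) = 22 \left(-50\right) = -1100$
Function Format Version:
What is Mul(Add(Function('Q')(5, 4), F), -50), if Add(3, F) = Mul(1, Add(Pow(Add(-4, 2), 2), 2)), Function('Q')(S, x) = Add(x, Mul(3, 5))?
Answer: -1100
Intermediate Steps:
Function('Q')(S, x) = Add(15, x) (Function('Q')(S, x) = Add(x, 15) = Add(15, x))
F = 3 (F = Add(-3, Mul(1, Add(Pow(Add(-4, 2), 2), 2))) = Add(-3, Mul(1, Add(Pow(-2, 2), 2))) = Add(-3, Mul(1, Add(4, 2))) = Add(-3, Mul(1, 6)) = Add(-3, 6) = 3)
Mul(Add(Function('Q')(5, 4), F), -50) = Mul(Add(Add(15, 4), 3), -50) = Mul(Add(19, 3), -50) = Mul(22, -50) = -1100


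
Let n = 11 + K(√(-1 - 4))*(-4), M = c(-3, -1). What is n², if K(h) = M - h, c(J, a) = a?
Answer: 145 + 120*I*√5 ≈ 145.0 + 268.33*I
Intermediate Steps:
M = -1
K(h) = -1 - h
n = 15 + 4*I*√5 (n = 11 + (-1 - √(-1 - 4))*(-4) = 11 + (-1 - √(-5))*(-4) = 11 + (-1 - I*√5)*(-4) = 11 + (4 + 4*I*√5) = 15 + 4*I*√5 ≈ 15.0 + 8.9443*I)
n² = (15 + 4*I*√5)²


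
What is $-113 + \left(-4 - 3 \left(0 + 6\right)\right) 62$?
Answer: $-1477$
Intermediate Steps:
$-113 + \left(-4 - 3 \left(0 + 6\right)\right) 62 = -113 + \left(-4 - 18\right) 62 = -113 - 1364 = -1477$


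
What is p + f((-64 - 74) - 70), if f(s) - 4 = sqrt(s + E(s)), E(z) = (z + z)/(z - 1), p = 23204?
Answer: 23208 + 12*I*sqrt(62491)/209 ≈ 23208.0 + 14.353*I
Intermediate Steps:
E(z) = 2*z/(-1 + z) (E(z) = (2*z)/(-1 + z) = 2*z/(-1 + z))
f(s) = 4 + sqrt(s + 2*s/(-1 + s))
p + f((-64 - 74) - 70) = 23204 + (4 + sqrt(((-64 - 74) - 70)*(1 + ((-64 - 74) - 70))/(-1 + ((-64 - 74) - 70)))) = 23204 + (4 + sqrt((-138 - 70)*(1 + (-138 - 70))/(-1 + (-138 - 70)))) = 23204 + (4 + sqrt(-208*(1 - 208)/(-1 - 208))) = 23204 + (4 + sqrt(-208*(-207)/(-209))) = 23204 + (4 + sqrt(-208*(-1/209)*(-207))) = 23204 + (4 + sqrt(-43056/209)) = 23204 + (4 + 12*I*sqrt(62491)/209) = 23208 + 12*I*sqrt(62491)/209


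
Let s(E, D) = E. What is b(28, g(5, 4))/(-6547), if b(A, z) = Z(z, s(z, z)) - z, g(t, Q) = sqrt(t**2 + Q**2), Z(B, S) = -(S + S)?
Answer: 3*sqrt(41)/6547 ≈ 0.0029341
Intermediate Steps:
Z(B, S) = -2*S
g(t, Q) = sqrt(Q**2 + t**2)
b(A, z) = -3*z (b(A, z) = -2*z - z = -3*z)
b(28, g(5, 4))/(-6547) = -3*sqrt(4**2 + 5**2)/(-6547) = -3*sqrt(16 + 25)*(-1/6547) = -3*sqrt(41)*(-1/6547) = 3*sqrt(41)/6547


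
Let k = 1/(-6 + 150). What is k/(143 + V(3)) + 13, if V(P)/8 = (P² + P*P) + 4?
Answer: 597169/45936 ≈ 13.000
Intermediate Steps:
V(P) = 32 + 16*P² (V(P) = 8*((P² + P*P) + 4) = 8*((P² + P²) + 4) = 8*(2*P² + 4) = 8*(4 + 2*P²) = 32 + 16*P²)
k = 1/144 ≈ 0.0069444
k/(143 + V(3)) + 13 = (1/144)/(143 + (32 + 16*3²)) + 13 = (1/144)/(143 + (32 + 16*9)) + 13 = (1/144)/(143 + (32 + 144)) + 13 = (1/144)/(143 + 176) + 13 = (1/144)/319 + 13 = (1/319)*(1/144) + 13 = 1/45936 + 13 = 597169/45936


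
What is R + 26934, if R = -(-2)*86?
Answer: 27106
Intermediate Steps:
R = 172 (R = -1*(-172) = 172)
R + 26934 = 172 + 26934 = 27106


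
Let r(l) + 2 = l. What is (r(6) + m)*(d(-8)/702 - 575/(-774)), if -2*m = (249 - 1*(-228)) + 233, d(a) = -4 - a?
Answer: -22597/86 ≈ -262.76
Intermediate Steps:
r(l) = -2 + l
m = -355 (m = -((249 - 1*(-228)) + 233)/2 = -((249 + 228) + 233)/2 = -(477 + 233)/2 = -1/2*710 = -355)
(r(6) + m)*(d(-8)/702 - 575/(-774)) = ((-2 + 6) - 355)*((-4 - 1*(-8))/702 - 575/(-774)) = (4 - 355)*((-4 + 8)*(1/702) - 575*(-1/774)) = -351*(4*(1/702) + 575/774) = -351*(2/351 + 575/774) = -351*22597/30186 = -22597/86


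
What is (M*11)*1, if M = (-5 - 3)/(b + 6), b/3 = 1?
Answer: -88/9 ≈ -9.7778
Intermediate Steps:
b = 3 (b = 3*1 = 3)
M = -8/9 (M = (-5 - 3)/(3 + 6) = -8/9 ≈ -0.88889)
(M*11)*1 = -8/9*11*1 = -88/9*1 = -88/9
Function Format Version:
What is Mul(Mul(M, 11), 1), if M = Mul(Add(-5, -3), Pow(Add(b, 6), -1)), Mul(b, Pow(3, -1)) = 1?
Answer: Rational(-88, 9) ≈ -9.7778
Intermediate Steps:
b = 3 (b = Mul(3, 1) = 3)
M = Rational(-8, 9) (M = Mul(Add(-5, -3), Pow(Add(3, 6), -1)) = Mul(-8, Pow(9, -1)) = Mul(-8, Rational(1, 9)) = Rational(-8, 9) ≈ -0.88889)
Mul(Mul(M, 11), 1) = Mul(Mul(Rational(-8, 9), 11), 1) = Mul(Rational(-88, 9), 1) = Rational(-88, 9)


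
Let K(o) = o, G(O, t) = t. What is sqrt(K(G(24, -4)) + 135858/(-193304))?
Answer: I*sqrt(10982977531)/48326 ≈ 2.1686*I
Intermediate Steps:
sqrt(K(G(24, -4)) + 135858/(-193304)) = sqrt(-4 + 135858/(-193304)) = sqrt(-4 + 135858*(-1/193304)) = sqrt(-4 - 67929/96652) = sqrt(-454537/96652) = I*sqrt(10982977531)/48326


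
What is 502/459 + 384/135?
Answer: 9038/2295 ≈ 3.9381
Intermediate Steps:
502/459 + 384/135 = 502*(1/459) + 384*(1/135) = 502/459 + 128/45 = 9038/2295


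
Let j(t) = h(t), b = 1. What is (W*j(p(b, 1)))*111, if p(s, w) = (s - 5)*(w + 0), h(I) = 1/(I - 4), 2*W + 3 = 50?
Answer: -5217/16 ≈ -326.06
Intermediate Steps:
W = 47/2 (W = -3/2 + (½)*50 = -3/2 + 25 = 47/2 ≈ 23.500)
h(I) = 1/(-4 + I)
p(s, w) = w*(-5 + s) (p(s, w) = (-5 + s)*w = w*(-5 + s))
j(t) = 1/(-4 + t)
(W*j(p(b, 1)))*111 = (47/(2*(-4 + 1*(-5 + 1))))*111 = (47/(2*(-4 + 1*(-4))))*111 = (47/(2*(-4 - 4)))*111 = ((47/2)/(-8))*111 = ((47/2)*(-⅛))*111 = -47/16*111 = -5217/16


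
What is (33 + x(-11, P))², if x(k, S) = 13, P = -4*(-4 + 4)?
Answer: 2116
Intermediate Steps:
P = 0 (P = -4*0 = 0)
(33 + x(-11, P))² = (33 + 13)² = 46² = 2116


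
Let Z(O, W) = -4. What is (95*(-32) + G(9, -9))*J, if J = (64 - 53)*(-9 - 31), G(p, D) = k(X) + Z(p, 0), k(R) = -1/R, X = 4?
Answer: 1339470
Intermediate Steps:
G(p, D) = -17/4 (G(p, D) = -1/4 - 4 = -1*¼ - 4 = -¼ - 4 = -17/4)
J = -440 (J = 11*(-40) = -440)
(95*(-32) + G(9, -9))*J = (95*(-32) - 17/4)*(-440) = (-3040 - 17/4)*(-440) = -12177/4*(-440) = 1339470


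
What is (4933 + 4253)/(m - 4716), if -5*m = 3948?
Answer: -7655/4588 ≈ -1.6685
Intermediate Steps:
m = -3948/5 (m = -1/5*3948 = -3948/5 ≈ -789.60)
(4933 + 4253)/(m - 4716) = (4933 + 4253)/(-3948/5 - 4716) = 9186/(-27528/5) = 9186*(-5/27528) = -7655/4588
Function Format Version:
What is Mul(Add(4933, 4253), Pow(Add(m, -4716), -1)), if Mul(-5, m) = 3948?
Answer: Rational(-7655, 4588) ≈ -1.6685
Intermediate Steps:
m = Rational(-3948, 5) (m = Mul(Rational(-1, 5), 3948) = Rational(-3948, 5) ≈ -789.60)
Mul(Add(4933, 4253), Pow(Add(m, -4716), -1)) = Mul(Add(4933, 4253), Pow(Add(Rational(-3948, 5), -4716), -1)) = Mul(9186, Pow(Rational(-27528, 5), -1)) = Mul(9186, Rational(-5, 27528)) = Rational(-7655, 4588)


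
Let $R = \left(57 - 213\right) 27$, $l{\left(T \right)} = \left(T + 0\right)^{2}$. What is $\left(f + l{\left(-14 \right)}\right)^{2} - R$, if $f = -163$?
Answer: $5301$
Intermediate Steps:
$l{\left(T \right)} = T^{2}$
$R = -4212$ ($R = \left(-156\right) 27 = -4212$)
$\left(f + l{\left(-14 \right)}\right)^{2} - R = \left(-163 + \left(-14\right)^{2}\right)^{2} - -4212 = \left(-163 + 196\right)^{2} + 4212 = 33^{2} + 4212 = 1089 + 4212 = 5301$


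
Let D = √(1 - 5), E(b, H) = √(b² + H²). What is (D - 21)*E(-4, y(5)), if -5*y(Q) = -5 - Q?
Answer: √5*(-42 + 4*I) ≈ -93.915 + 8.9443*I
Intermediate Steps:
y(Q) = 1 + Q/5 (y(Q) = -(-5 - Q)/5 = 1 + Q/5)
E(b, H) = √(H² + b²)
D = 2*I (D = √(-4) = 2*I ≈ 2.0*I)
(D - 21)*E(-4, y(5)) = (2*I - 21)*√((1 + (⅕)*5)² + (-4)²) = (-21 + 2*I)*√((1 + 1)² + 16) = (-21 + 2*I)*√(2² + 16) = (-21 + 2*I)*√(4 + 16) = (-21 + 2*I)*√20 = (-21 + 2*I)*(2*√5) = 2*√5*(-21 + 2*I)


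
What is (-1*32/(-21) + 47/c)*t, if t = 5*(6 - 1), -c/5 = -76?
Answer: 65735/1596 ≈ 41.187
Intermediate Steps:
c = 380 (c = -5*(-76) = 380)
t = 25 (t = 5*5 = 25)
(-1*32/(-21) + 47/c)*t = (-1*32/(-21) + 47/380)*25 = (-32*(-1/21) + 47*(1/380))*25 = (32/21 + 47/380)*25 = (13147/7980)*25 = 65735/1596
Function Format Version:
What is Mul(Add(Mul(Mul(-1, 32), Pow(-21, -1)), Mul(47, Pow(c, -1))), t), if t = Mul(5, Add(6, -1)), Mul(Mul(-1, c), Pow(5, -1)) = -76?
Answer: Rational(65735, 1596) ≈ 41.187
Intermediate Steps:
c = 380 (c = Mul(-5, -76) = 380)
t = 25 (t = Mul(5, 5) = 25)
Mul(Add(Mul(Mul(-1, 32), Pow(-21, -1)), Mul(47, Pow(c, -1))), t) = Mul(Add(Mul(Mul(-1, 32), Pow(-21, -1)), Mul(47, Pow(380, -1))), 25) = Mul(Add(Mul(-32, Rational(-1, 21)), Mul(47, Rational(1, 380))), 25) = Mul(Add(Rational(32, 21), Rational(47, 380)), 25) = Mul(Rational(13147, 7980), 25) = Rational(65735, 1596)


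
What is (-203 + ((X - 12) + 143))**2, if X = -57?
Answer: 16641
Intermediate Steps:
(-203 + ((X - 12) + 143))**2 = (-203 + ((-57 - 12) + 143))**2 = (-203 + (-69 + 143))**2 = (-203 + 74)**2 = (-129)**2 = 16641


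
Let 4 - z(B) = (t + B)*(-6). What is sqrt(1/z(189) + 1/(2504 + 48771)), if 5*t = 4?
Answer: 3*sqrt(341281055094)/58597070 ≈ 0.029909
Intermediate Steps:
t = 4/5 (t = (1/5)*4 = 4/5 ≈ 0.80000)
z(B) = 44/5 + 6*B (z(B) = 4 - (4/5 + B)*(-6) = 4 - (-24/5 - 6*B) = 4 + (24/5 + 6*B) = 44/5 + 6*B)
sqrt(1/z(189) + 1/(2504 + 48771)) = sqrt(1/(44/5 + 6*189) + 1/(2504 + 48771)) = sqrt(1/(44/5 + 1134) + 1/51275) = sqrt(1/(5714/5) + 1/51275) = sqrt(5/5714 + 1/51275) = sqrt(262089/292985350) = 3*sqrt(341281055094)/58597070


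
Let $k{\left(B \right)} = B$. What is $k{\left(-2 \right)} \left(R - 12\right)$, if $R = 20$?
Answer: $-16$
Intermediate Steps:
$k{\left(-2 \right)} \left(R - 12\right) = - 2 \left(20 - 12\right) = \left(-2\right) 8 = -16$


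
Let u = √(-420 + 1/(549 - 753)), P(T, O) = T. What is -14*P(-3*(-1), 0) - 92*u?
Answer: -42 - 46*I*√4369731/51 ≈ -42.0 - 1885.4*I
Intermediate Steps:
u = I*√4369731/102 (u = √(-420 + 1/(-204)) = √(-420 - 1/204) = √(-85681/204) = I*√4369731/102 ≈ 20.494*I)
-14*P(-3*(-1), 0) - 92*u = -(-42)*(-1) - 46*I*√4369731/51 = -14*3 - 46*I*√4369731/51 = -42 - 46*I*√4369731/51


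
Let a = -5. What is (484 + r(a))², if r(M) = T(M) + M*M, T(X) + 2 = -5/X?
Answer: 258064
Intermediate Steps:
T(X) = -2 - 5/X
r(M) = -2 + M² - 5/M (r(M) = (-2 - 5/M) + M*M = (-2 - 5/M) + M² = -2 + M² - 5/M)
(484 + r(a))² = (484 + (-2 + (-5)² - 5/(-5)))² = (484 + (-2 + 25 - 5*(-⅕)))² = (484 + (-2 + 25 + 1))² = (484 + 24)² = 508² = 258064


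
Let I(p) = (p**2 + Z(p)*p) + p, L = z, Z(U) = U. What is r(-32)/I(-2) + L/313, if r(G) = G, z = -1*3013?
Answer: -14047/939 ≈ -14.960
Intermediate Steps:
z = -3013
L = -3013
I(p) = p + 2*p**2 (I(p) = (p**2 + p*p) + p = (p**2 + p**2) + p = 2*p**2 + p = p + 2*p**2)
r(-32)/I(-2) + L/313 = -32*(-1/(2*(1 + 2*(-2)))) - 3013/313 = -32*(-1/(2*(1 - 4))) - 3013*1/313 = -32/((-2*(-3))) - 3013/313 = -32/6 - 3013/313 = -32*1/6 - 3013/313 = -16/3 - 3013/313 = -14047/939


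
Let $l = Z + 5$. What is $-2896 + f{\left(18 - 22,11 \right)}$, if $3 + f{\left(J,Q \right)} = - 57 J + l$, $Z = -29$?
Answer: $-2695$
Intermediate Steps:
$l = -24$ ($l = -29 + 5 = -24$)
$f{\left(J,Q \right)} = -27 - 57 J$ ($f{\left(J,Q \right)} = -3 - \left(24 + 57 J\right) = -27 - 57 J$)
$-2896 + f{\left(18 - 22,11 \right)} = -2896 - \left(27 + 57 \left(18 - 22\right)\right) = -2896 - -201 = -2896 + \left(-27 + 228\right) = -2896 + 201 = -2695$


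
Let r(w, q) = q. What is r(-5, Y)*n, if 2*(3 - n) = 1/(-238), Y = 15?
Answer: 21435/476 ≈ 45.031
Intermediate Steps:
n = 1429/476 (n = 3 - 1/2/(-238) = 3 - 1/2*(-1/238) = 3 + 1/476 = 1429/476 ≈ 3.0021)
r(-5, Y)*n = 15*(1429/476) = 21435/476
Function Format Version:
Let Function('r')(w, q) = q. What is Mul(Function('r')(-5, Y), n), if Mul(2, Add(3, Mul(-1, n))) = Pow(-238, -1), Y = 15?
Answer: Rational(21435, 476) ≈ 45.031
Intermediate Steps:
n = Rational(1429, 476) (n = Add(3, Mul(Rational(-1, 2), Pow(-238, -1))) = Add(3, Mul(Rational(-1, 2), Rational(-1, 238))) = Add(3, Rational(1, 476)) = Rational(1429, 476) ≈ 3.0021)
Mul(Function('r')(-5, Y), n) = Mul(15, Rational(1429, 476)) = Rational(21435, 476)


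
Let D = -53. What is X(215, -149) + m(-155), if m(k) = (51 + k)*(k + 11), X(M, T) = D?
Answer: 14923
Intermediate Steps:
X(M, T) = -53
m(k) = (11 + k)*(51 + k) (m(k) = (51 + k)*(11 + k) = (11 + k)*(51 + k))
X(215, -149) + m(-155) = -53 + (561 + (-155)² + 62*(-155)) = -53 + (561 + 24025 - 9610) = -53 + 14976 = 14923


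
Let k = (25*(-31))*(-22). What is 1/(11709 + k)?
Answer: 1/28759 ≈ 3.4772e-5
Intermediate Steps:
k = 17050 (k = -775*(-22) = 17050)
1/(11709 + k) = 1/(11709 + 17050) = 1/28759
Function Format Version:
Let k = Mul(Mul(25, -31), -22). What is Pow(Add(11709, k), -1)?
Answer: Rational(1, 28759) ≈ 3.4772e-5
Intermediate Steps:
k = 17050 (k = Mul(-775, -22) = 17050)
Pow(Add(11709, k), -1) = Pow(Add(11709, 17050), -1) = Pow(28759, -1) = Rational(1, 28759)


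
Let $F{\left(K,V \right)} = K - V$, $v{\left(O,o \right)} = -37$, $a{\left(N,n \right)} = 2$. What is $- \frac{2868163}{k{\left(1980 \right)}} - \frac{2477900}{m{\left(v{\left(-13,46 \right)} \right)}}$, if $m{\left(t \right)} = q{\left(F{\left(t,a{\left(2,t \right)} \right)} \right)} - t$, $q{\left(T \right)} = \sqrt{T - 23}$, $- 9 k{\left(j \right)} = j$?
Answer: $- \frac{16065764747}{314820} + \frac{2477900 i \sqrt{62}}{1431} \approx -51032.0 + 13635.0 i$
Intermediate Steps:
$k{\left(j \right)} = - \frac{j}{9}$
$q{\left(T \right)} = \sqrt{-23 + T}$
$m{\left(t \right)} = \sqrt{-25 + t} - t$ ($m{\left(t \right)} = \sqrt{-23 + \left(t - 2\right)} - t = \sqrt{-23 + \left(-2 + t\right)} - t = \sqrt{-25 + t} - t$)
$- \frac{2868163}{k{\left(1980 \right)}} - \frac{2477900}{m{\left(v{\left(-13,46 \right)} \right)}} = - \frac{2868163}{\left(- \frac{1}{9}\right) 1980} - \frac{2477900}{\sqrt{-25 - 37} - -37} = - \frac{2868163}{-220} - \frac{2477900}{\sqrt{-62} + 37} = \left(-2868163\right) \left(- \frac{1}{220}\right) - \frac{2477900}{i \sqrt{62} + 37} = \frac{2868163}{220} - \frac{2477900}{37 + i \sqrt{62}}$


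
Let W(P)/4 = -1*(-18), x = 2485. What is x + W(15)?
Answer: 2557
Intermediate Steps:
W(P) = 72 (W(P) = 4*(-1*(-18)) = 4*18 = 72)
x + W(15) = 2485 + 72 = 2557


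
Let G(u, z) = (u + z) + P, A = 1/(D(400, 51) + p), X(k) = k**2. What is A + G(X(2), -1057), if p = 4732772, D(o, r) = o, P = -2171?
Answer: -15259746527/4733172 ≈ -3224.0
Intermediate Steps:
A = 1/4733172 (A = 1/(400 + 4732772) = 1/4733172 ≈ 2.1127e-7)
G(u, z) = -2171 + u + z (G(u, z) = (u + z) - 2171 = -2171 + u + z)
A + G(X(2), -1057) = 1/4733172 + (-2171 + 2**2 - 1057) = 1/4733172 + (-2171 + 4 - 1057) = 1/4733172 - 3224 = -15259746527/4733172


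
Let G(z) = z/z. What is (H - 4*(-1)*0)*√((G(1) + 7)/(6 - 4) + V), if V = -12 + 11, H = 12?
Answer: 12*√3 ≈ 20.785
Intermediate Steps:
G(z) = 1
V = -1
(H - 4*(-1)*0)*√((G(1) + 7)/(6 - 4) + V) = (12 - 4*(-1)*0)*√((1 + 7)/(6 - 4) - 1) = (12 + 4*0)*√(8/2 - 1) = (12 + 0)*√(8*(½) - 1) = 12*√(4 - 1) = 12*√3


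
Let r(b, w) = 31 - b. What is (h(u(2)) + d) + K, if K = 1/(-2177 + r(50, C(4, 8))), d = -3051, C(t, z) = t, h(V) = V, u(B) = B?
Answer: -6695605/2196 ≈ -3049.0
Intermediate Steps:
K = -1/2196 (K = 1/(-2177 + (31 - 1*50)) = 1/(-2177 + (31 - 50)) = 1/(-2177 - 19) = 1/(-2196) = -1/2196 ≈ -0.00045537)
(h(u(2)) + d) + K = (2 - 3051) - 1/2196 = -3049 - 1/2196 = -6695605/2196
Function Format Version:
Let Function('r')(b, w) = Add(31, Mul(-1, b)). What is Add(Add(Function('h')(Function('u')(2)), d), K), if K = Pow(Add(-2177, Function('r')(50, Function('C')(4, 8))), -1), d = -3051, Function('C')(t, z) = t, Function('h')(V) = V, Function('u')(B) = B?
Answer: Rational(-6695605, 2196) ≈ -3049.0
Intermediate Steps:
K = Rational(-1, 2196) (K = Pow(Add(-2177, Add(31, Mul(-1, 50))), -1) = Pow(Add(-2177, Add(31, -50)), -1) = Pow(Add(-2177, -19), -1) = Pow(-2196, -1) = Rational(-1, 2196) ≈ -0.00045537)
Add(Add(Function('h')(Function('u')(2)), d), K) = Add(Add(2, -3051), Rational(-1, 2196)) = Add(-3049, Rational(-1, 2196)) = Rational(-6695605, 2196)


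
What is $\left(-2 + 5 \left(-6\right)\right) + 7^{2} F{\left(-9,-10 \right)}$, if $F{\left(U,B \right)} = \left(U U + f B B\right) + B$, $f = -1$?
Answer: $-1453$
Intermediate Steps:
$F{\left(U,B \right)} = B + U^{2} - B^{2}$ ($F{\left(U,B \right)} = \left(U U + - B B\right) + B = \left(U^{2} - B^{2}\right) + B = B + U^{2} - B^{2}$)
$\left(-2 + 5 \left(-6\right)\right) + 7^{2} F{\left(-9,-10 \right)} = \left(-2 + 5 \left(-6\right)\right) + 7^{2} \left(-10 + \left(-9\right)^{2} - \left(-10\right)^{2}\right) = \left(-2 - 30\right) + 49 \left(-10 + 81 - 100\right) = -32 + 49 \left(-10 + 81 - 100\right) = -32 + 49 \left(-29\right) = -32 - 1421 = -1453$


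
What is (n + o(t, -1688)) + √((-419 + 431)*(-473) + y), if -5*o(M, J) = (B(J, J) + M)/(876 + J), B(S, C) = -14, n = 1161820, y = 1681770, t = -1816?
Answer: 471698737/406 + 7*√34206 ≈ 1.1631e+6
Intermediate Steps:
o(M, J) = -(-14 + M)/(5*(876 + J))
(n + o(t, -1688)) + √((-419 + 431)*(-473) + y) = (1161820 + (14 - 1*(-1816))/(5*(876 - 1688))) + √((-419 + 431)*(-473) + 1681770) = (1161820 + (⅕)*(14 + 1816)/(-812)) + √(12*(-473) + 1681770) = (1161820 + (⅕)*(-1/812)*1830) + √(-5676 + 1681770) = (1161820 - 183/406) + √1676094 = 471698737/406 + 7*√34206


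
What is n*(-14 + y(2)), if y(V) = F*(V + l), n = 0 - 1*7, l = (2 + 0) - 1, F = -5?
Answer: 203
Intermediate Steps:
l = 1 (l = 2 - 1 = 1)
n = -7 (n = 0 - 7 = -7)
y(V) = -5 - 5*V (y(V) = -5*(V + 1) = -5*(1 + V) = -5 - 5*V)
n*(-14 + y(2)) = -7*(-14 + (-5 - 5*2)) = -7*(-14 + (-5 - 10)) = -7*(-14 - 15) = -7*(-29) = 203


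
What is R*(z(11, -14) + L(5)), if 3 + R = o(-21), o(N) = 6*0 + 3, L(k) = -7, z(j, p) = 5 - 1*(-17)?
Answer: 0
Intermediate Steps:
z(j, p) = 22 (z(j, p) = 5 + 17 = 22)
o(N) = 3 (o(N) = 0 + 3 = 3)
R = 0 (R = -3 + 3 = 0)
R*(z(11, -14) + L(5)) = 0*(22 - 7) = 0*15 = 0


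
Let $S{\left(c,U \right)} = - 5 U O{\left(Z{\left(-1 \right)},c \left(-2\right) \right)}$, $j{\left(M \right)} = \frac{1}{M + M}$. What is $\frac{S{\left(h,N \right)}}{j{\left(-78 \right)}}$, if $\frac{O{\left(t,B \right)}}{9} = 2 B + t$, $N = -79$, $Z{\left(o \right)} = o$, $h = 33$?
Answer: $73759140$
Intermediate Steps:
$O{\left(t,B \right)} = 9 t + 18 B$ ($O{\left(t,B \right)} = 9 \left(2 B + t\right) = 9 \left(t + 2 B\right) = 9 t + 18 B$)
$j{\left(M \right)} = \frac{1}{2 M}$
$S{\left(c,U \right)} = - 5 U \left(-9 - 36 c\right)$ ($S{\left(c,U \right)} = - 5 U \left(9 \left(-1\right) + 18 c \left(-2\right)\right) = - 5 U \left(-9 + 18 \left(- 2 c\right)\right) = - 5 U \left(-9 - 36 c\right)$)
$\frac{S{\left(h,N \right)}}{j{\left(-78 \right)}} = \frac{45 \left(-79\right) \left(1 + 4 \cdot 33\right)}{\frac{1}{2} \frac{1}{-78}} = \frac{45 \left(-79\right) \left(1 + 132\right)}{\frac{1}{2} \left(- \frac{1}{78}\right)} = \frac{45 \left(-79\right) 133}{- \frac{1}{156}} = \left(-472815\right) \left(-156\right) = 73759140$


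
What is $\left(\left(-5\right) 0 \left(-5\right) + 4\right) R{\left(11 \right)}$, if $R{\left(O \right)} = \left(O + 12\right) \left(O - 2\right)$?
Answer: $828$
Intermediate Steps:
$R{\left(O \right)} = \left(-2 + O\right) \left(12 + O\right)$ ($R{\left(O \right)} = \left(12 + O\right) \left(-2 + O\right) = \left(-2 + O\right) \left(12 + O\right)$)
$\left(\left(-5\right) 0 \left(-5\right) + 4\right) R{\left(11 \right)} = \left(\left(-5\right) 0 \left(-5\right) + 4\right) \left(-24 + 11^{2} + 10 \cdot 11\right) = \left(0 \left(-5\right) + 4\right) \left(-24 + 121 + 110\right) = \left(0 + 4\right) 207 = 4 \cdot 207 = 828$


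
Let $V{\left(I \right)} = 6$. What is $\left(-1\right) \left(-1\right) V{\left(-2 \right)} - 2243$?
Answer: $-2237$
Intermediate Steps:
$\left(-1\right) \left(-1\right) V{\left(-2 \right)} - 2243 = \left(-1\right) \left(-1\right) 6 - 2243 = 1 \cdot 6 - 2243 = 6 - 2243 = -2237$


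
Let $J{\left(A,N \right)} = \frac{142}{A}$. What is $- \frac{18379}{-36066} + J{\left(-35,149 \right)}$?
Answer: $- \frac{4478107}{1262310} \approx -3.5476$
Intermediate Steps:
$- \frac{18379}{-36066} + J{\left(-35,149 \right)} = - \frac{18379}{-36066} + \frac{142}{-35} = \left(-18379\right) \left(- \frac{1}{36066}\right) + 142 \left(- \frac{1}{35}\right) = \frac{18379}{36066} - \frac{142}{35} = - \frac{4478107}{1262310}$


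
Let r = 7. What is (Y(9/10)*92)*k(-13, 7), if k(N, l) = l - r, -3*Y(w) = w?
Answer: 0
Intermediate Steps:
Y(w) = -w/3
k(N, l) = -7 + l (k(N, l) = l - 1*7 = l - 7 = -7 + l)
(Y(9/10)*92)*k(-13, 7) = (-3/10*92)*(-7 + 7) = (-3/10*92)*0 = (-⅓*9/10*92)*0 = -3/10*92*0 = -138/5*0 = 0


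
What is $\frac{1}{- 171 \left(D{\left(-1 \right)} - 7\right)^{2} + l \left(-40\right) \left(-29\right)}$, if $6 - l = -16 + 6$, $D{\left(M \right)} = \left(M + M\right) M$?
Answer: $\frac{1}{14285} \approx 7.0003 \cdot 10^{-5}$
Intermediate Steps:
$D{\left(M \right)} = 2 M^{2}$ ($D{\left(M \right)} = 2 M M = 2 M^{2}$)
$l = 16$ ($l = 6 - \left(-16 + 6\right) = 6 - -10 = 6 + 10 = 16$)
$\frac{1}{- 171 \left(D{\left(-1 \right)} - 7\right)^{2} + l \left(-40\right) \left(-29\right)} = \frac{1}{- 171 \left(2 \left(-1\right)^{2} - 7\right)^{2} + 16 \left(-40\right) \left(-29\right)} = \frac{1}{- 171 \left(2 \cdot 1 - 7\right)^{2} - -18560} = \frac{1}{- 171 \left(2 - 7\right)^{2} + 18560} = \frac{1}{- 171 \left(-5\right)^{2} + 18560} = \frac{1}{\left(-171\right) 25 + 18560} = \frac{1}{-4275 + 18560} = \frac{1}{14285}$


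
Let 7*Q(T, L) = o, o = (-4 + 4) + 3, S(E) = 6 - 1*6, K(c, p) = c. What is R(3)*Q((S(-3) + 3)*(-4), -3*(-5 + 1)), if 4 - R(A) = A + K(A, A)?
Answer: -6/7 ≈ -0.85714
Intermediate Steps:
S(E) = 0 (S(E) = 6 - 6 = 0)
o = 3 (o = 0 + 3 = 3)
Q(T, L) = 3/7 (Q(T, L) = (⅐)*3 = 3/7)
R(A) = 4 - 2*A (R(A) = 4 - (A + A) = 4 - 2*A)
R(3)*Q((S(-3) + 3)*(-4), -3*(-5 + 1)) = (4 - 2*3)*(3/7) = (4 - 6)*(3/7) = -2*3/7 = -6/7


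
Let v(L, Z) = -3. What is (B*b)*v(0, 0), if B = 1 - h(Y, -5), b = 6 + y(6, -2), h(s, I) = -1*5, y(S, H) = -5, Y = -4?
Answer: -18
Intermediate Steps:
h(s, I) = -5
b = 1 (b = 6 - 5 = 1)
B = 6 (B = 1 - 1*(-5) = 1 + 5 = 6)
(B*b)*v(0, 0) = (6*1)*(-3) = 6*(-3) = -18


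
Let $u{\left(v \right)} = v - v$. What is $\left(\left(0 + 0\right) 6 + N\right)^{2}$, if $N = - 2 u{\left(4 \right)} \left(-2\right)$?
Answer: $0$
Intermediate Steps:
$u{\left(v \right)} = 0$
$N = 0$ ($N = \left(-2\right) 0 \left(-2\right) = 0 \left(-2\right) = 0$)
$\left(\left(0 + 0\right) 6 + N\right)^{2} = \left(\left(0 + 0\right) 6 + 0\right)^{2} = \left(0 \cdot 6 + 0\right)^{2} = \left(0 + 0\right)^{2} = 0^{2} = 0$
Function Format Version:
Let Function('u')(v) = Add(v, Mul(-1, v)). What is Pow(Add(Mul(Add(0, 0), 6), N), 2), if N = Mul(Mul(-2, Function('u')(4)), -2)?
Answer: 0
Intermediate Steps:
Function('u')(v) = 0
N = 0 (N = Mul(Mul(-2, 0), -2) = Mul(0, -2) = 0)
Pow(Add(Mul(Add(0, 0), 6), N), 2) = Pow(Add(Mul(Add(0, 0), 6), 0), 2) = Pow(Add(Mul(0, 6), 0), 2) = Pow(Add(0, 0), 2) = Pow(0, 2) = 0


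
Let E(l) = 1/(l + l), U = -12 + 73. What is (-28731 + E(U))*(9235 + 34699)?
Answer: -76998311027/61 ≈ -1.2623e+9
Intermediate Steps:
U = 61
E(l) = 1/(2*l)
(-28731 + E(U))*(9235 + 34699) = (-28731 + (½)/61)*(9235 + 34699) = (-28731 + (½)*(1/61))*43934 = (-28731 + 1/122)*43934 = -3505181/122*43934 = -76998311027/61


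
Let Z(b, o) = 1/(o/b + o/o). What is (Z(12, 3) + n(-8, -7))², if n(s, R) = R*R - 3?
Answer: 54756/25 ≈ 2190.2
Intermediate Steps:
n(s, R) = -3 + R² (n(s, R) = R² - 3 = -3 + R²)
Z(b, o) = 1/(1 + o/b) (Z(b, o) = 1/(o/b + 1) = 1/(1 + o/b))
(Z(12, 3) + n(-8, -7))² = (12/(12 + 3) + (-3 + (-7)²))² = (12/15 + (-3 + 49))² = (12*(1/15) + 46)² = (⅘ + 46)² = (234/5)² = 54756/25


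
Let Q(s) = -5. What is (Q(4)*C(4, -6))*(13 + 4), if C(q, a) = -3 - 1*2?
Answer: 425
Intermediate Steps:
C(q, a) = -5 (C(q, a) = -3 - 2 = -5)
(Q(4)*C(4, -6))*(13 + 4) = (-5*(-5))*(13 + 4) = 25*17 = 425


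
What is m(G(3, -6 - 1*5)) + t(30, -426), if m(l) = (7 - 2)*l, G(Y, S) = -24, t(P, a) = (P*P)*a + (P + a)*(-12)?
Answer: -378768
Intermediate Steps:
t(P, a) = -12*P - 12*a + a*P² (t(P, a) = P²*a + (-12*P - 12*a) = a*P² + (-12*P - 12*a) = -12*P - 12*a + a*P²)
m(l) = 5*l
m(G(3, -6 - 1*5)) + t(30, -426) = 5*(-24) + (-12*30 - 12*(-426) - 426*30²) = -120 + (-360 + 5112 - 426*900) = -120 + (-360 + 5112 - 383400) = -120 - 378648 = -378768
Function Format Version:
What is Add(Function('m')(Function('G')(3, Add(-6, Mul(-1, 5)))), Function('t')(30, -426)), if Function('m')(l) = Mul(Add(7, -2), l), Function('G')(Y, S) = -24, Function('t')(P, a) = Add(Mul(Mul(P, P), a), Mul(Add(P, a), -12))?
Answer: -378768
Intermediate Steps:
Function('t')(P, a) = Add(Mul(-12, P), Mul(-12, a), Mul(a, Pow(P, 2))) (Function('t')(P, a) = Add(Mul(Pow(P, 2), a), Add(Mul(-12, P), Mul(-12, a))) = Add(Mul(a, Pow(P, 2)), Add(Mul(-12, P), Mul(-12, a))) = Add(Mul(-12, P), Mul(-12, a), Mul(a, Pow(P, 2))))
Function('m')(l) = Mul(5, l)
Add(Function('m')(Function('G')(3, Add(-6, Mul(-1, 5)))), Function('t')(30, -426)) = Add(Mul(5, -24), Add(Mul(-12, 30), Mul(-12, -426), Mul(-426, Pow(30, 2)))) = Add(-120, Add(-360, 5112, Mul(-426, 900))) = Add(-120, Add(-360, 5112, -383400)) = Add(-120, -378648) = -378768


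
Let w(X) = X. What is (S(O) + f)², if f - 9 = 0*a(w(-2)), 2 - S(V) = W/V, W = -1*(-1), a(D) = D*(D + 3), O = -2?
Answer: 529/4 ≈ 132.25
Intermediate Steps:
a(D) = D*(3 + D)
W = 1
S(V) = 2 - 1/V
f = 9 (f = 9 + 0*(-2*(3 - 2)) = 9 + 0*(-2*1) = 9 + 0*(-2) = 9 + 0 = 9)
(S(O) + f)² = ((2 - 1/(-2)) + 9)² = ((2 - 1*(-½)) + 9)² = ((2 + ½) + 9)² = (5/2 + 9)² = (23/2)² = 529/4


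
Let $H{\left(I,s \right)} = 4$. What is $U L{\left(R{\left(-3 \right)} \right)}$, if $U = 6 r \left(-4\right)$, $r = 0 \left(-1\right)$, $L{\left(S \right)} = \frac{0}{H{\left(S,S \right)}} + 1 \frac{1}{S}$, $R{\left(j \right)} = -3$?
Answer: $0$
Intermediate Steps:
$L{\left(S \right)} = \frac{1}{S}$ ($L{\left(S \right)} = \frac{0}{4} + 1 \frac{1}{S} = 0 \cdot \frac{1}{4} + \frac{1}{S} = 0 + \frac{1}{S} = \frac{1}{S}$)
$r = 0$
$U = 0$ ($U = 6 \cdot 0 \left(-4\right) = 0 \left(-4\right) = 0$)
$U L{\left(R{\left(-3 \right)} \right)} = \frac{0}{-3} = 0 \left(- \frac{1}{3}\right) = 0$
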